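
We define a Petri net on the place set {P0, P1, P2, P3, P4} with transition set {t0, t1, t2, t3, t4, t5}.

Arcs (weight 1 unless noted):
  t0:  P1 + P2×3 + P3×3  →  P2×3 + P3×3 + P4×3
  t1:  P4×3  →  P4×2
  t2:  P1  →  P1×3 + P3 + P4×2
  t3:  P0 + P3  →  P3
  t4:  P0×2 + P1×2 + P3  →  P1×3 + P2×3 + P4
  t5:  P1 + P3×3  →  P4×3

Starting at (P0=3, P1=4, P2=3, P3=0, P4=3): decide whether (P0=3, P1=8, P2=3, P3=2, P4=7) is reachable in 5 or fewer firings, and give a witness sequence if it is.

step 1: fire t2:  (P0=3, P1=4, P2=3, P3=0, P4=3) → (P0=3, P1=6, P2=3, P3=1, P4=5)
step 2: fire t2:  (P0=3, P1=6, P2=3, P3=1, P4=5) → (P0=3, P1=8, P2=3, P3=2, P4=7)

YES — reachable via ⟨t2, t2⟩ (2 firings)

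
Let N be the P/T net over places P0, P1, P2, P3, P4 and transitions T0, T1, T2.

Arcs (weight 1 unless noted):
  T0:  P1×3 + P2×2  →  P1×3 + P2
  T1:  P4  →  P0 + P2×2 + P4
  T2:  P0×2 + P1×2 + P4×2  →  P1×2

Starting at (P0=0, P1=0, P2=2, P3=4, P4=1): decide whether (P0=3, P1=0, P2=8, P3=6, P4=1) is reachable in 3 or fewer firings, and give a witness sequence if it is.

NO — not reachable within 3 firings

depth 0: 1 marking
depth 1: 2 markings reached so far
depth 2: 3 markings reached so far
depth 3: 4 markings reached so far
target is not among the 4 markings reachable within 3 steps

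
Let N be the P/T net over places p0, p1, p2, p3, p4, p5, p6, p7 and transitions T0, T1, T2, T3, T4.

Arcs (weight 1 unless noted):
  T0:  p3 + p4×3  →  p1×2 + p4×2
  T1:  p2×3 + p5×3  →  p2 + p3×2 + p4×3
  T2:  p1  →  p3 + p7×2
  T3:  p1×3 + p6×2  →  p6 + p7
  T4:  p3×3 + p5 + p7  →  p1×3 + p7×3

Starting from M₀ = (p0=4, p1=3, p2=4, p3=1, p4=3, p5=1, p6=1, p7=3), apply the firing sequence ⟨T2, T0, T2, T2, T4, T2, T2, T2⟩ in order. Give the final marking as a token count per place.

step 1: fire T2:  (p0=4, p1=3, p2=4, p3=1, p4=3, p5=1, p6=1, p7=3) → (p0=4, p1=2, p2=4, p3=2, p4=3, p5=1, p6=1, p7=5)
step 2: fire T0:  (p0=4, p1=2, p2=4, p3=2, p4=3, p5=1, p6=1, p7=5) → (p0=4, p1=4, p2=4, p3=1, p4=2, p5=1, p6=1, p7=5)
step 3: fire T2:  (p0=4, p1=4, p2=4, p3=1, p4=2, p5=1, p6=1, p7=5) → (p0=4, p1=3, p2=4, p3=2, p4=2, p5=1, p6=1, p7=7)
step 4: fire T2:  (p0=4, p1=3, p2=4, p3=2, p4=2, p5=1, p6=1, p7=7) → (p0=4, p1=2, p2=4, p3=3, p4=2, p5=1, p6=1, p7=9)
step 5: fire T4:  (p0=4, p1=2, p2=4, p3=3, p4=2, p5=1, p6=1, p7=9) → (p0=4, p1=5, p2=4, p3=0, p4=2, p5=0, p6=1, p7=11)
step 6: fire T2:  (p0=4, p1=5, p2=4, p3=0, p4=2, p5=0, p6=1, p7=11) → (p0=4, p1=4, p2=4, p3=1, p4=2, p5=0, p6=1, p7=13)
step 7: fire T2:  (p0=4, p1=4, p2=4, p3=1, p4=2, p5=0, p6=1, p7=13) → (p0=4, p1=3, p2=4, p3=2, p4=2, p5=0, p6=1, p7=15)
step 8: fire T2:  (p0=4, p1=3, p2=4, p3=2, p4=2, p5=0, p6=1, p7=15) → (p0=4, p1=2, p2=4, p3=3, p4=2, p5=0, p6=1, p7=17)

(p0=4, p1=2, p2=4, p3=3, p4=2, p5=0, p6=1, p7=17)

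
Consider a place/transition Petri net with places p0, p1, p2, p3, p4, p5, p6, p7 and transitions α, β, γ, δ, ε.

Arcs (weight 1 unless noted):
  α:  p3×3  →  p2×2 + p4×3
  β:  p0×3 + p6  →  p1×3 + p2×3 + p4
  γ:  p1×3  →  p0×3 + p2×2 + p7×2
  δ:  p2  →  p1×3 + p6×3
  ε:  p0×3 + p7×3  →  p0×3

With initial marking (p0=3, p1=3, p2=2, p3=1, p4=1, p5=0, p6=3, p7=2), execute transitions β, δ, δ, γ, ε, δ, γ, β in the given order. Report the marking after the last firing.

(p0=3, p1=12, p2=9, p3=1, p4=3, p5=0, p6=10, p7=3)

step 1: fire β:  (p0=3, p1=3, p2=2, p3=1, p4=1, p5=0, p6=3, p7=2) → (p0=0, p1=6, p2=5, p3=1, p4=2, p5=0, p6=2, p7=2)
step 2: fire δ:  (p0=0, p1=6, p2=5, p3=1, p4=2, p5=0, p6=2, p7=2) → (p0=0, p1=9, p2=4, p3=1, p4=2, p5=0, p6=5, p7=2)
step 3: fire δ:  (p0=0, p1=9, p2=4, p3=1, p4=2, p5=0, p6=5, p7=2) → (p0=0, p1=12, p2=3, p3=1, p4=2, p5=0, p6=8, p7=2)
step 4: fire γ:  (p0=0, p1=12, p2=3, p3=1, p4=2, p5=0, p6=8, p7=2) → (p0=3, p1=9, p2=5, p3=1, p4=2, p5=0, p6=8, p7=4)
step 5: fire ε:  (p0=3, p1=9, p2=5, p3=1, p4=2, p5=0, p6=8, p7=4) → (p0=3, p1=9, p2=5, p3=1, p4=2, p5=0, p6=8, p7=1)
step 6: fire δ:  (p0=3, p1=9, p2=5, p3=1, p4=2, p5=0, p6=8, p7=1) → (p0=3, p1=12, p2=4, p3=1, p4=2, p5=0, p6=11, p7=1)
step 7: fire γ:  (p0=3, p1=12, p2=4, p3=1, p4=2, p5=0, p6=11, p7=1) → (p0=6, p1=9, p2=6, p3=1, p4=2, p5=0, p6=11, p7=3)
step 8: fire β:  (p0=6, p1=9, p2=6, p3=1, p4=2, p5=0, p6=11, p7=3) → (p0=3, p1=12, p2=9, p3=1, p4=3, p5=0, p6=10, p7=3)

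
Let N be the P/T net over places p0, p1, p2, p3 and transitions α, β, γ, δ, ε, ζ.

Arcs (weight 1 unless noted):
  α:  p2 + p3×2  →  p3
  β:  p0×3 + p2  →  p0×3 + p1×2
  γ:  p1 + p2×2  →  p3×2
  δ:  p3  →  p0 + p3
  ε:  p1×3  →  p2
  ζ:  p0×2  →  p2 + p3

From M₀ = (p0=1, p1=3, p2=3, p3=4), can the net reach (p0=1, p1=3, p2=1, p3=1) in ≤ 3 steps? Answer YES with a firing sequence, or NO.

NO — not reachable within 3 firings

depth 0: 1 marking
depth 1: 5 markings reached so far
depth 2: 13 markings reached so far
depth 3: 27 markings reached so far
target is not among the 27 markings reachable within 3 steps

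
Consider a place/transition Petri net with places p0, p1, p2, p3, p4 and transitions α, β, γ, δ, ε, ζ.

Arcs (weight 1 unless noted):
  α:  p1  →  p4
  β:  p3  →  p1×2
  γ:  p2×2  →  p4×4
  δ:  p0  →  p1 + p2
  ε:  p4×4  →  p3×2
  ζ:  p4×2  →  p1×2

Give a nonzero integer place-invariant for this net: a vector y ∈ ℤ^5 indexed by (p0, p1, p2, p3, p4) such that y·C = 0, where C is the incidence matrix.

y = (p0:3, p1:1, p2:2, p3:2, p4:1)

Incidence matrix C (rows=places, cols=transitions):
        α    β    γ    δ    ε    ζ
   p0   0    0    0   -1    0    0
   p1  -1    2    0    1    0    2
   p2   0    0   -2    1    0    0
   p3   0   -1    0    0    2    0
   p4   1    0    4    0   -4   -2

Candidate y = [3, 1, 2, 2, 1]; check y·C column-wise:
  col α: 3·0 + 1·-1 + 2·0 + 2·0 + 1·1 = 0
  col β: 3·0 + 1·2 + 2·0 + 2·-1 + 1·0 = 0
  col γ: 3·0 + 1·0 + 2·-2 + 2·0 + 1·4 = 0
  col δ: 3·-1 + 1·1 + 2·1 + 2·0 + 1·0 = 0
  col ε: 3·0 + 1·0 + 2·0 + 2·2 + 1·-4 = 0
  col ζ: 3·0 + 1·2 + 2·0 + 2·0 + 1·-2 = 0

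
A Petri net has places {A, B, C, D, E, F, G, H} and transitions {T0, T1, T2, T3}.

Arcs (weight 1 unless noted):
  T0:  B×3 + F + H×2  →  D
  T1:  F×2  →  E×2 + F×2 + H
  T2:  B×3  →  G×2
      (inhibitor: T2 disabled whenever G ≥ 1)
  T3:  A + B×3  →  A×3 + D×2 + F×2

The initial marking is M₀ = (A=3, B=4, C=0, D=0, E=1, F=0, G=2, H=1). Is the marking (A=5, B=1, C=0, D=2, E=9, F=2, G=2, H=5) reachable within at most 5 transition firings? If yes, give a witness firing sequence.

YES — reachable via ⟨T3, T1, T1, T1, T1⟩ (5 firings)

step 1: fire T3:  (A=3, B=4, C=0, D=0, E=1, F=0, G=2, H=1) → (A=5, B=1, C=0, D=2, E=1, F=2, G=2, H=1)
step 2: fire T1:  (A=5, B=1, C=0, D=2, E=1, F=2, G=2, H=1) → (A=5, B=1, C=0, D=2, E=3, F=2, G=2, H=2)
step 3: fire T1:  (A=5, B=1, C=0, D=2, E=3, F=2, G=2, H=2) → (A=5, B=1, C=0, D=2, E=5, F=2, G=2, H=3)
step 4: fire T1:  (A=5, B=1, C=0, D=2, E=5, F=2, G=2, H=3) → (A=5, B=1, C=0, D=2, E=7, F=2, G=2, H=4)
step 5: fire T1:  (A=5, B=1, C=0, D=2, E=7, F=2, G=2, H=4) → (A=5, B=1, C=0, D=2, E=9, F=2, G=2, H=5)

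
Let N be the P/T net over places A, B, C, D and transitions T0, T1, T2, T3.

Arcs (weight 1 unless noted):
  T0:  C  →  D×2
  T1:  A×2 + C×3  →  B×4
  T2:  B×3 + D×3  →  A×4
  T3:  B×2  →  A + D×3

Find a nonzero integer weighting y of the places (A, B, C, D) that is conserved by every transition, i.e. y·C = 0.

y = (A:3, B:3, C:2, D:1)

Incidence matrix C (rows=places, cols=transitions):
       T0   T1   T2   T3
    A   0   -2    4    1
    B   0    4   -3   -2
    C  -1   -3    0    0
    D   2    0   -3    3

Candidate y = [3, 3, 2, 1]; check y·C column-wise:
  col T0: 3·0 + 3·0 + 2·-1 + 1·2 = 0
  col T1: 3·-2 + 3·4 + 2·-3 + 1·0 = 0
  col T2: 3·4 + 3·-3 + 2·0 + 1·-3 = 0
  col T3: 3·1 + 3·-2 + 2·0 + 1·3 = 0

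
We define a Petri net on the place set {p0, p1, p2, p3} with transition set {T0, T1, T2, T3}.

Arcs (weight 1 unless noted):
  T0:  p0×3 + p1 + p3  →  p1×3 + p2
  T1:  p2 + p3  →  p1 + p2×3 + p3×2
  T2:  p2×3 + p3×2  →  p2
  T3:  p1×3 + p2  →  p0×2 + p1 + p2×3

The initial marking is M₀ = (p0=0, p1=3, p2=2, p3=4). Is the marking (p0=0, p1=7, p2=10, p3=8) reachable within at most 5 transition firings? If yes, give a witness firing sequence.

YES — reachable via ⟨T1, T1, T1, T1⟩ (4 firings)

step 1: fire T1:  (p0=0, p1=3, p2=2, p3=4) → (p0=0, p1=4, p2=4, p3=5)
step 2: fire T1:  (p0=0, p1=4, p2=4, p3=5) → (p0=0, p1=5, p2=6, p3=6)
step 3: fire T1:  (p0=0, p1=5, p2=6, p3=6) → (p0=0, p1=6, p2=8, p3=7)
step 4: fire T1:  (p0=0, p1=6, p2=8, p3=7) → (p0=0, p1=7, p2=10, p3=8)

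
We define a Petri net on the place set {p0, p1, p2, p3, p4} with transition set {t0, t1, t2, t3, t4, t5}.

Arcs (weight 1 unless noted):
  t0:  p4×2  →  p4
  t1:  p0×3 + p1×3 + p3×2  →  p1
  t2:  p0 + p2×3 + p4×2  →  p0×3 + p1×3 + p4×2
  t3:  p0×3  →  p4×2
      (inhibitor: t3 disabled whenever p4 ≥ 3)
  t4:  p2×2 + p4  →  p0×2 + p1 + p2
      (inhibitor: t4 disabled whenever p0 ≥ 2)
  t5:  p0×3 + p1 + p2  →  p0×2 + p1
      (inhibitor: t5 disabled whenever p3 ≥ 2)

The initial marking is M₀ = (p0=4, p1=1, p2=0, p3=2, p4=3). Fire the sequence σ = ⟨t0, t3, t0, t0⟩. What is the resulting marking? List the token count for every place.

(p0=1, p1=1, p2=0, p3=2, p4=2)

step 1: fire t0:  (p0=4, p1=1, p2=0, p3=2, p4=3) → (p0=4, p1=1, p2=0, p3=2, p4=2)
step 2: fire t3:  (p0=4, p1=1, p2=0, p3=2, p4=2) → (p0=1, p1=1, p2=0, p3=2, p4=4)
step 3: fire t0:  (p0=1, p1=1, p2=0, p3=2, p4=4) → (p0=1, p1=1, p2=0, p3=2, p4=3)
step 4: fire t0:  (p0=1, p1=1, p2=0, p3=2, p4=3) → (p0=1, p1=1, p2=0, p3=2, p4=2)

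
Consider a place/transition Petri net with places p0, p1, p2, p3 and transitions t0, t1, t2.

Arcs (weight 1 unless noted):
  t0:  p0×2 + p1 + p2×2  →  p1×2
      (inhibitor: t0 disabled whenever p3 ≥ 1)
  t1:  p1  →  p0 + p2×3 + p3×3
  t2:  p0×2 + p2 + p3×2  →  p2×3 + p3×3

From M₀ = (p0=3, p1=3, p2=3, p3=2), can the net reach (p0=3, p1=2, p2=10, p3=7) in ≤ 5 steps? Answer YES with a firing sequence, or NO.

depth 0: 1 marking
depth 1: 3 markings reached so far
depth 2: 5 markings reached so far
depth 3: 8 markings reached so far
depth 4: 10 markings reached so far
depth 5: 11 markings reached so far
target is not among the 11 markings reachable within 5 steps

NO — not reachable within 5 firings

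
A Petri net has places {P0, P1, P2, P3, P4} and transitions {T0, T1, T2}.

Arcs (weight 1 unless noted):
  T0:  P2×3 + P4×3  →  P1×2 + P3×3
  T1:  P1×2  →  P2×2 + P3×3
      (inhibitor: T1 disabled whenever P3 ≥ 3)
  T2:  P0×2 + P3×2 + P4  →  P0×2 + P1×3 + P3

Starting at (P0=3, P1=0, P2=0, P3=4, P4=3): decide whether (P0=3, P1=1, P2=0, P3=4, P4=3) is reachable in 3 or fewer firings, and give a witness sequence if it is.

NO — not reachable within 3 firings

depth 0: 1 marking
depth 1: 2 markings reached so far
depth 2: 3 markings reached so far
depth 3: 5 markings reached so far
target is not among the 5 markings reachable within 3 steps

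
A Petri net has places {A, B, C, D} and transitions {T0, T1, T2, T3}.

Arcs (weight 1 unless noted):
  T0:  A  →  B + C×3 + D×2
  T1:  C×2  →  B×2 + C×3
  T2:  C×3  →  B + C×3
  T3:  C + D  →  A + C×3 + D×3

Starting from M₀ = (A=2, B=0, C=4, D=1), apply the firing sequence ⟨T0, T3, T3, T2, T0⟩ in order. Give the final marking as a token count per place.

(A=2, B=3, C=14, D=9)

step 1: fire T0:  (A=2, B=0, C=4, D=1) → (A=1, B=1, C=7, D=3)
step 2: fire T3:  (A=1, B=1, C=7, D=3) → (A=2, B=1, C=9, D=5)
step 3: fire T3:  (A=2, B=1, C=9, D=5) → (A=3, B=1, C=11, D=7)
step 4: fire T2:  (A=3, B=1, C=11, D=7) → (A=3, B=2, C=11, D=7)
step 5: fire T0:  (A=3, B=2, C=11, D=7) → (A=2, B=3, C=14, D=9)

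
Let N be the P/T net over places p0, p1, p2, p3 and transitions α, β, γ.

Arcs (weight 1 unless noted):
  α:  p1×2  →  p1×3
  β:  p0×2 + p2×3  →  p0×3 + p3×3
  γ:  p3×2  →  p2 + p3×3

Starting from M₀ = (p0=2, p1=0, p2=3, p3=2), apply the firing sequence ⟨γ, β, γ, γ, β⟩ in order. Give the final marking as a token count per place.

(p0=4, p1=0, p2=0, p3=11)

step 1: fire γ:  (p0=2, p1=0, p2=3, p3=2) → (p0=2, p1=0, p2=4, p3=3)
step 2: fire β:  (p0=2, p1=0, p2=4, p3=3) → (p0=3, p1=0, p2=1, p3=6)
step 3: fire γ:  (p0=3, p1=0, p2=1, p3=6) → (p0=3, p1=0, p2=2, p3=7)
step 4: fire γ:  (p0=3, p1=0, p2=2, p3=7) → (p0=3, p1=0, p2=3, p3=8)
step 5: fire β:  (p0=3, p1=0, p2=3, p3=8) → (p0=4, p1=0, p2=0, p3=11)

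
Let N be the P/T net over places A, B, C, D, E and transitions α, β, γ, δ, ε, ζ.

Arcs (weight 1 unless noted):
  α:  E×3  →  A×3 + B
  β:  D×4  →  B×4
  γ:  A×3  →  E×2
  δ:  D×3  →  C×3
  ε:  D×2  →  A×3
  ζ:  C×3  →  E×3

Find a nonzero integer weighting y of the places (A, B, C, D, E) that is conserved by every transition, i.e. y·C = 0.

y = (A:2, B:3, C:3, D:3, E:3)

Incidence matrix C (rows=places, cols=transitions):
        α    β    γ    δ    ε    ζ
    A   3    0   -3    0    3    0
    B   1    4    0    0    0    0
    C   0    0    0    3    0   -3
    D   0   -4    0   -3   -2    0
    E  -3    0    2    0    0    3

Candidate y = [2, 3, 3, 3, 3]; check y·C column-wise:
  col α: 2·3 + 3·1 + 3·0 + 3·0 + 3·-3 = 0
  col β: 2·0 + 3·4 + 3·0 + 3·-4 + 3·0 = 0
  col γ: 2·-3 + 3·0 + 3·0 + 3·0 + 3·2 = 0
  col δ: 2·0 + 3·0 + 3·3 + 3·-3 + 3·0 = 0
  col ε: 2·3 + 3·0 + 3·0 + 3·-2 + 3·0 = 0
  col ζ: 2·0 + 3·0 + 3·-3 + 3·0 + 3·3 = 0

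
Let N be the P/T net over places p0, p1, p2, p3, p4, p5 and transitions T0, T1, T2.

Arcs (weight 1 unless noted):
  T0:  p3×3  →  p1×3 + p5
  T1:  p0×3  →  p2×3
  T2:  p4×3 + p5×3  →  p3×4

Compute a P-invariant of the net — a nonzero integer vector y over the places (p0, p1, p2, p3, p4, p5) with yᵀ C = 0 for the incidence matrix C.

Incidence matrix C (rows=places, cols=transitions):
       T0   T1   T2
   p0   0   -3    0
   p1   3    0    0
   p2   0    3    0
   p3  -3    0    4
   p4   0    0   -3
   p5   1    0   -3

Candidate y = [1, 0, 1, 0, 0, 0]; check y·C column-wise:
  col T0: 1·0 + 0·3 + 1·0 + 0·-3 + 0·1 = 0
  col T1: 1·-3 + 1·3 = 0
  col T2: 1·0 + 1·0 + 0·4 + 0·-3 + 0·-3 = 0

y = (p0:1, p1:0, p2:1, p3:0, p4:0, p5:0)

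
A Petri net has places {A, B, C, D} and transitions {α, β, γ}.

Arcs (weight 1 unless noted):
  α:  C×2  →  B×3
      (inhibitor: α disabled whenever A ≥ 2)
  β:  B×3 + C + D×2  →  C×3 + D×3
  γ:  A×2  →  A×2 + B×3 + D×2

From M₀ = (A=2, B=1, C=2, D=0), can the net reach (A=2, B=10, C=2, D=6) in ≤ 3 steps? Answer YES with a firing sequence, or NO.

step 1: fire γ:  (A=2, B=1, C=2, D=0) → (A=2, B=4, C=2, D=2)
step 2: fire γ:  (A=2, B=4, C=2, D=2) → (A=2, B=7, C=2, D=4)
step 3: fire γ:  (A=2, B=7, C=2, D=4) → (A=2, B=10, C=2, D=6)

YES — reachable via ⟨γ, γ, γ⟩ (3 firings)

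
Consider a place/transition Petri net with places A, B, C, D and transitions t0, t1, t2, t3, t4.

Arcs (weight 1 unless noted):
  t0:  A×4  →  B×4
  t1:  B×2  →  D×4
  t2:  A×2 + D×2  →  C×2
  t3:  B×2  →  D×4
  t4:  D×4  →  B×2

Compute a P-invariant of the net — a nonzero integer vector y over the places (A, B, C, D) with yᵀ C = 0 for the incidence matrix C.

Incidence matrix C (rows=places, cols=transitions):
       t0   t1   t2   t3   t4
    A  -4    0   -2    0    0
    B   4   -2    0   -2    2
    C   0    0    2    0    0
    D   0    4   -2    4   -4

Candidate y = [2, 2, 3, 1]; check y·C column-wise:
  col t0: 2·-4 + 2·4 + 3·0 + 1·0 = 0
  col t1: 2·0 + 2·-2 + 3·0 + 1·4 = 0
  col t2: 2·-2 + 2·0 + 3·2 + 1·-2 = 0
  col t3: 2·0 + 2·-2 + 3·0 + 1·4 = 0
  col t4: 2·0 + 2·2 + 3·0 + 1·-4 = 0

y = (A:2, B:2, C:3, D:1)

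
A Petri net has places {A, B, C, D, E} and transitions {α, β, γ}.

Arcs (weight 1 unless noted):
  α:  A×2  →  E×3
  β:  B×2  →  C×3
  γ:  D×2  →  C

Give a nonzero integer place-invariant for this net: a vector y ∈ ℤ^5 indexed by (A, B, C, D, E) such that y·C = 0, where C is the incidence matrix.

Incidence matrix C (rows=places, cols=transitions):
        α    β    γ
    A  -2    0    0
    B   0   -2    0
    C   0    3    1
    D   0    0   -2
    E   3    0    0

Candidate y = [0, 3, 2, 1, 0]; check y·C column-wise:
  col α: 0·-2 + 3·0 + 2·0 + 1·0 + 0·3 = 0
  col β: 3·-2 + 2·3 + 1·0 = 0
  col γ: 3·0 + 2·1 + 1·-2 = 0

y = (A:0, B:3, C:2, D:1, E:0)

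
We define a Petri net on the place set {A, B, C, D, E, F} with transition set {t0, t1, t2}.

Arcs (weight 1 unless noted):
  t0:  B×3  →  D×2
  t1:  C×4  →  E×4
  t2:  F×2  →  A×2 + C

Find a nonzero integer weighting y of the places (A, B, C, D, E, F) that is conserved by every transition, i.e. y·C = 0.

Incidence matrix C (rows=places, cols=transitions):
       t0   t1   t2
    A   0    0    2
    B  -3    0    0
    C   0   -4    1
    D   2    0    0
    E   0    4    0
    F   0    0   -2

Candidate y = [0, 2, 0, 3, 0, 0]; check y·C column-wise:
  col t0: 2·-3 + 3·2 = 0
  col t1: 2·0 + 0·-4 + 3·0 + 0·4 = 0
  col t2: 0·2 + 2·0 + 0·1 + 3·0 + 0·-2 = 0

y = (A:0, B:2, C:0, D:3, E:0, F:0)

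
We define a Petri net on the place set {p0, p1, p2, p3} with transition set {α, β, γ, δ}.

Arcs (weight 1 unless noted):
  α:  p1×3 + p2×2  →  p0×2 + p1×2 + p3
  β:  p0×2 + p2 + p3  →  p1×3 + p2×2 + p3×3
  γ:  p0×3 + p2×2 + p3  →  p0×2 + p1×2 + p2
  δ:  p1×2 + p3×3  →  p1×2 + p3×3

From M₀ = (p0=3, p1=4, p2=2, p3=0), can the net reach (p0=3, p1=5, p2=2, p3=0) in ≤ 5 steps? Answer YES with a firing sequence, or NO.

NO — not reachable within 5 firings

depth 0: 1 marking
depth 1: 2 markings reached so far
depth 2: 2 markings reached so far
(frontier empty at depth 2; search complete)
target is not among the 2 markings reachable within 5 steps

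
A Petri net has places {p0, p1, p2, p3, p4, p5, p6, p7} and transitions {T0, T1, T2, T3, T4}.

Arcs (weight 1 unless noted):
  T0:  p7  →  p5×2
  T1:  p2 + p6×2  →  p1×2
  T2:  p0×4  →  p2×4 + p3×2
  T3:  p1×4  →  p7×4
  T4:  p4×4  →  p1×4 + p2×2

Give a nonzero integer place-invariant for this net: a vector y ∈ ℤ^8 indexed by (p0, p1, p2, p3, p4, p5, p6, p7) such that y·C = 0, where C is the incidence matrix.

Incidence matrix C (rows=places, cols=transitions):
       T0   T1   T2   T3   T4
   p0   0    0   -4    0    0
   p1   0    2    0   -4    4
   p2   0   -1    4    0    2
   p3   0    0    2    0    0
   p4   0    0    0    0   -4
   p5   2    0    0    0    0
   p6   0   -2    0    0    0
   p7  -1    0    0    4    0

Candidate y = [1, 0, 0, 2, 0, 0, 0, 0]; check y·C column-wise:
  col T0: 1·0 + 2·0 + 0·2 + 0·-1 = 0
  col T1: 1·0 + 0·2 + 0·-1 + 2·0 + 0·-2 = 0
  col T2: 1·-4 + 0·4 + 2·2 = 0
  col T3: 1·0 + 0·-4 + 2·0 + 0·4 = 0
  col T4: 1·0 + 0·4 + 0·2 + 2·0 + 0·-4 = 0

y = (p0:1, p1:0, p2:0, p3:2, p4:0, p5:0, p6:0, p7:0)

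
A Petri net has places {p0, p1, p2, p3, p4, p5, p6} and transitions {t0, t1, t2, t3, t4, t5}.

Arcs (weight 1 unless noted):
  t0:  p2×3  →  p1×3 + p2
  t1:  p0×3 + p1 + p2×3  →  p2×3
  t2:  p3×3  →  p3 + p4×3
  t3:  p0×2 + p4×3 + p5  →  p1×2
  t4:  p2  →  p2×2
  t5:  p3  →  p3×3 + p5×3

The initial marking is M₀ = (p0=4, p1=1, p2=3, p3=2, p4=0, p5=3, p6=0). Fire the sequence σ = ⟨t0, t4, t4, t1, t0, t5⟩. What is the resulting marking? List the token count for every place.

(p0=1, p1=6, p2=1, p3=4, p4=0, p5=6, p6=0)

step 1: fire t0:  (p0=4, p1=1, p2=3, p3=2, p4=0, p5=3, p6=0) → (p0=4, p1=4, p2=1, p3=2, p4=0, p5=3, p6=0)
step 2: fire t4:  (p0=4, p1=4, p2=1, p3=2, p4=0, p5=3, p6=0) → (p0=4, p1=4, p2=2, p3=2, p4=0, p5=3, p6=0)
step 3: fire t4:  (p0=4, p1=4, p2=2, p3=2, p4=0, p5=3, p6=0) → (p0=4, p1=4, p2=3, p3=2, p4=0, p5=3, p6=0)
step 4: fire t1:  (p0=4, p1=4, p2=3, p3=2, p4=0, p5=3, p6=0) → (p0=1, p1=3, p2=3, p3=2, p4=0, p5=3, p6=0)
step 5: fire t0:  (p0=1, p1=3, p2=3, p3=2, p4=0, p5=3, p6=0) → (p0=1, p1=6, p2=1, p3=2, p4=0, p5=3, p6=0)
step 6: fire t5:  (p0=1, p1=6, p2=1, p3=2, p4=0, p5=3, p6=0) → (p0=1, p1=6, p2=1, p3=4, p4=0, p5=6, p6=0)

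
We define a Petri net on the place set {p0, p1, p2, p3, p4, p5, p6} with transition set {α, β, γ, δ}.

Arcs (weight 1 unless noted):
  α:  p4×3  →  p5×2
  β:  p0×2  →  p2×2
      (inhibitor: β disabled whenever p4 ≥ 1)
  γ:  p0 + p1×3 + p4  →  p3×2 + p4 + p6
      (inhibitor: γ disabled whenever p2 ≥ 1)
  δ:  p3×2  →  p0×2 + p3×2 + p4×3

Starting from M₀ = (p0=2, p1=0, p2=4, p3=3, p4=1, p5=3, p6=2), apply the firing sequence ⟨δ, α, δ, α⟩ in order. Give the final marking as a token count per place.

step 1: fire δ:  (p0=2, p1=0, p2=4, p3=3, p4=1, p5=3, p6=2) → (p0=4, p1=0, p2=4, p3=3, p4=4, p5=3, p6=2)
step 2: fire α:  (p0=4, p1=0, p2=4, p3=3, p4=4, p5=3, p6=2) → (p0=4, p1=0, p2=4, p3=3, p4=1, p5=5, p6=2)
step 3: fire δ:  (p0=4, p1=0, p2=4, p3=3, p4=1, p5=5, p6=2) → (p0=6, p1=0, p2=4, p3=3, p4=4, p5=5, p6=2)
step 4: fire α:  (p0=6, p1=0, p2=4, p3=3, p4=4, p5=5, p6=2) → (p0=6, p1=0, p2=4, p3=3, p4=1, p5=7, p6=2)

(p0=6, p1=0, p2=4, p3=3, p4=1, p5=7, p6=2)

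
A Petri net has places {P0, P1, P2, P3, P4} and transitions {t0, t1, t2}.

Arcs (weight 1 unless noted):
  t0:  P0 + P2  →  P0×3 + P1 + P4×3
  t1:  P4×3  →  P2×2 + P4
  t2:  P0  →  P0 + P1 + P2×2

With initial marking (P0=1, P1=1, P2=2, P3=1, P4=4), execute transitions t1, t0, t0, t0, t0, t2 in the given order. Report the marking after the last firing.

(P0=9, P1=6, P2=2, P3=1, P4=14)

step 1: fire t1:  (P0=1, P1=1, P2=2, P3=1, P4=4) → (P0=1, P1=1, P2=4, P3=1, P4=2)
step 2: fire t0:  (P0=1, P1=1, P2=4, P3=1, P4=2) → (P0=3, P1=2, P2=3, P3=1, P4=5)
step 3: fire t0:  (P0=3, P1=2, P2=3, P3=1, P4=5) → (P0=5, P1=3, P2=2, P3=1, P4=8)
step 4: fire t0:  (P0=5, P1=3, P2=2, P3=1, P4=8) → (P0=7, P1=4, P2=1, P3=1, P4=11)
step 5: fire t0:  (P0=7, P1=4, P2=1, P3=1, P4=11) → (P0=9, P1=5, P2=0, P3=1, P4=14)
step 6: fire t2:  (P0=9, P1=5, P2=0, P3=1, P4=14) → (P0=9, P1=6, P2=2, P3=1, P4=14)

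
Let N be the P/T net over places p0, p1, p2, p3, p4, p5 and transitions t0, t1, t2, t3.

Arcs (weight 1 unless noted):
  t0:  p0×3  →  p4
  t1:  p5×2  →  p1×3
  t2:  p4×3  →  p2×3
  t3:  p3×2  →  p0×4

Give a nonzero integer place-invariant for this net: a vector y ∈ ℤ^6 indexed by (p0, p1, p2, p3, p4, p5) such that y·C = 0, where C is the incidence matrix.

Incidence matrix C (rows=places, cols=transitions):
       t0   t1   t2   t3
   p0  -3    0    0    4
   p1   0    3    0    0
   p2   0    0    3    0
   p3   0    0    0   -2
   p4   1    0   -3    0
   p5   0   -2    0    0

Candidate y = [1, 0, 3, 2, 3, 0]; check y·C column-wise:
  col t0: 1·-3 + 3·0 + 2·0 + 3·1 = 0
  col t1: 1·0 + 0·3 + 3·0 + 2·0 + 3·0 + 0·-2 = 0
  col t2: 1·0 + 3·3 + 2·0 + 3·-3 = 0
  col t3: 1·4 + 3·0 + 2·-2 + 3·0 = 0

y = (p0:1, p1:0, p2:3, p3:2, p4:3, p5:0)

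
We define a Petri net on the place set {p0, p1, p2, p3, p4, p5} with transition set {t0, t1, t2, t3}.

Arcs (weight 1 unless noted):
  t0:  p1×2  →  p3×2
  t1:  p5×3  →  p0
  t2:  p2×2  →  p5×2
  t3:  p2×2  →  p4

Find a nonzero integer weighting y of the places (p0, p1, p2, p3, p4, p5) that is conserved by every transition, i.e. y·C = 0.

y = (p0:0, p1:1, p2:0, p3:1, p4:0, p5:0)

Incidence matrix C (rows=places, cols=transitions):
       t0   t1   t2   t3
   p0   0    1    0    0
   p1  -2    0    0    0
   p2   0    0   -2   -2
   p3   2    0    0    0
   p4   0    0    0    1
   p5   0   -3    2    0

Candidate y = [0, 1, 0, 1, 0, 0]; check y·C column-wise:
  col t0: 1·-2 + 1·2 = 0
  col t1: 0·1 + 1·0 + 1·0 + 0·-3 = 0
  col t2: 1·0 + 0·-2 + 1·0 + 0·2 = 0
  col t3: 1·0 + 0·-2 + 1·0 + 0·1 = 0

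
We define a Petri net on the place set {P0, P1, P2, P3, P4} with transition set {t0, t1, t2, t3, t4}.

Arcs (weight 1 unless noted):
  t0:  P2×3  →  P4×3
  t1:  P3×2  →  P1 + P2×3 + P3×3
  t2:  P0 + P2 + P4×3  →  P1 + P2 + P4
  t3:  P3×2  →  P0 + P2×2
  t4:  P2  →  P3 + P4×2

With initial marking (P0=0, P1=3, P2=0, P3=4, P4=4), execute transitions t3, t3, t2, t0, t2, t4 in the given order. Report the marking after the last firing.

(P0=0, P1=5, P2=0, P3=1, P4=5)

step 1: fire t3:  (P0=0, P1=3, P2=0, P3=4, P4=4) → (P0=1, P1=3, P2=2, P3=2, P4=4)
step 2: fire t3:  (P0=1, P1=3, P2=2, P3=2, P4=4) → (P0=2, P1=3, P2=4, P3=0, P4=4)
step 3: fire t2:  (P0=2, P1=3, P2=4, P3=0, P4=4) → (P0=1, P1=4, P2=4, P3=0, P4=2)
step 4: fire t0:  (P0=1, P1=4, P2=4, P3=0, P4=2) → (P0=1, P1=4, P2=1, P3=0, P4=5)
step 5: fire t2:  (P0=1, P1=4, P2=1, P3=0, P4=5) → (P0=0, P1=5, P2=1, P3=0, P4=3)
step 6: fire t4:  (P0=0, P1=5, P2=1, P3=0, P4=3) → (P0=0, P1=5, P2=0, P3=1, P4=5)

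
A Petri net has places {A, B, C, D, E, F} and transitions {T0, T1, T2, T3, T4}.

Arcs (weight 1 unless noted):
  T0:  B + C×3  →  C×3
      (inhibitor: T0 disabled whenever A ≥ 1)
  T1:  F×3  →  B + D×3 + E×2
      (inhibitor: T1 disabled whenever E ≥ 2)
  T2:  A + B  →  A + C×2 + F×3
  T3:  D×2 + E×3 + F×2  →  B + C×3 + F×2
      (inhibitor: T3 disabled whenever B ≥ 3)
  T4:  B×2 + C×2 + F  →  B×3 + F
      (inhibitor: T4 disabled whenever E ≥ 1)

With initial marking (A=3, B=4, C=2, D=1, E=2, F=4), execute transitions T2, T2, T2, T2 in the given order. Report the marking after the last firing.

step 1: fire T2:  (A=3, B=4, C=2, D=1, E=2, F=4) → (A=3, B=3, C=4, D=1, E=2, F=7)
step 2: fire T2:  (A=3, B=3, C=4, D=1, E=2, F=7) → (A=3, B=2, C=6, D=1, E=2, F=10)
step 3: fire T2:  (A=3, B=2, C=6, D=1, E=2, F=10) → (A=3, B=1, C=8, D=1, E=2, F=13)
step 4: fire T2:  (A=3, B=1, C=8, D=1, E=2, F=13) → (A=3, B=0, C=10, D=1, E=2, F=16)

(A=3, B=0, C=10, D=1, E=2, F=16)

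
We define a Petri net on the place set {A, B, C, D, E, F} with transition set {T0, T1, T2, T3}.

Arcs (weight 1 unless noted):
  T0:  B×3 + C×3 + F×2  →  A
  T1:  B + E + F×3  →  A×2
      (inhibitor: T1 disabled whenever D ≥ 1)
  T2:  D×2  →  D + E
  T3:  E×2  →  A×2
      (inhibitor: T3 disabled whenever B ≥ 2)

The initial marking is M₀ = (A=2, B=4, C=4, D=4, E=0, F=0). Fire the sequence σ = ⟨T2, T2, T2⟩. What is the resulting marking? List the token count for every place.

(A=2, B=4, C=4, D=1, E=3, F=0)

step 1: fire T2:  (A=2, B=4, C=4, D=4, E=0, F=0) → (A=2, B=4, C=4, D=3, E=1, F=0)
step 2: fire T2:  (A=2, B=4, C=4, D=3, E=1, F=0) → (A=2, B=4, C=4, D=2, E=2, F=0)
step 3: fire T2:  (A=2, B=4, C=4, D=2, E=2, F=0) → (A=2, B=4, C=4, D=1, E=3, F=0)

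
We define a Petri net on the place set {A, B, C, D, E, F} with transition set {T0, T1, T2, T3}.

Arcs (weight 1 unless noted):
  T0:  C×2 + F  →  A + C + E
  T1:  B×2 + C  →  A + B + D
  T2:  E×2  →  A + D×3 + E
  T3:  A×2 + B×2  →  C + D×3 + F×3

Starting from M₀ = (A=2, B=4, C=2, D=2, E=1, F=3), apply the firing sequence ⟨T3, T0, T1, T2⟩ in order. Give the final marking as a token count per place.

(A=3, B=1, C=1, D=9, E=1, F=5)

step 1: fire T3:  (A=2, B=4, C=2, D=2, E=1, F=3) → (A=0, B=2, C=3, D=5, E=1, F=6)
step 2: fire T0:  (A=0, B=2, C=3, D=5, E=1, F=6) → (A=1, B=2, C=2, D=5, E=2, F=5)
step 3: fire T1:  (A=1, B=2, C=2, D=5, E=2, F=5) → (A=2, B=1, C=1, D=6, E=2, F=5)
step 4: fire T2:  (A=2, B=1, C=1, D=6, E=2, F=5) → (A=3, B=1, C=1, D=9, E=1, F=5)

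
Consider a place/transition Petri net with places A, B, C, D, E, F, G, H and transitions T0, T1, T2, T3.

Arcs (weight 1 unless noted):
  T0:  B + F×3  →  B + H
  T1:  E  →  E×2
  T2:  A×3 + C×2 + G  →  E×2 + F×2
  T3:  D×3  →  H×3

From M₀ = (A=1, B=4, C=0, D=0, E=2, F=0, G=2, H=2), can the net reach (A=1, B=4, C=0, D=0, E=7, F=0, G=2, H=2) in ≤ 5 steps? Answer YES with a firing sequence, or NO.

YES — reachable via ⟨T1, T1, T1, T1, T1⟩ (5 firings)

step 1: fire T1:  (A=1, B=4, C=0, D=0, E=2, F=0, G=2, H=2) → (A=1, B=4, C=0, D=0, E=3, F=0, G=2, H=2)
step 2: fire T1:  (A=1, B=4, C=0, D=0, E=3, F=0, G=2, H=2) → (A=1, B=4, C=0, D=0, E=4, F=0, G=2, H=2)
step 3: fire T1:  (A=1, B=4, C=0, D=0, E=4, F=0, G=2, H=2) → (A=1, B=4, C=0, D=0, E=5, F=0, G=2, H=2)
step 4: fire T1:  (A=1, B=4, C=0, D=0, E=5, F=0, G=2, H=2) → (A=1, B=4, C=0, D=0, E=6, F=0, G=2, H=2)
step 5: fire T1:  (A=1, B=4, C=0, D=0, E=6, F=0, G=2, H=2) → (A=1, B=4, C=0, D=0, E=7, F=0, G=2, H=2)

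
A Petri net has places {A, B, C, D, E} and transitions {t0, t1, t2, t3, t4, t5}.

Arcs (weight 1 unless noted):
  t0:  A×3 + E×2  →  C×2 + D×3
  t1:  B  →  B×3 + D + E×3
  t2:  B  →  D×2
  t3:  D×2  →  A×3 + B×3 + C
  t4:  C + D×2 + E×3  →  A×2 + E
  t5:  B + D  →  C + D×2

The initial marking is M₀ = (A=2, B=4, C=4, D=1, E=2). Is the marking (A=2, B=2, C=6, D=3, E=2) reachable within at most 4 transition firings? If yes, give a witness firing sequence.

step 1: fire t5:  (A=2, B=4, C=4, D=1, E=2) → (A=2, B=3, C=5, D=2, E=2)
step 2: fire t5:  (A=2, B=3, C=5, D=2, E=2) → (A=2, B=2, C=6, D=3, E=2)

YES — reachable via ⟨t5, t5⟩ (2 firings)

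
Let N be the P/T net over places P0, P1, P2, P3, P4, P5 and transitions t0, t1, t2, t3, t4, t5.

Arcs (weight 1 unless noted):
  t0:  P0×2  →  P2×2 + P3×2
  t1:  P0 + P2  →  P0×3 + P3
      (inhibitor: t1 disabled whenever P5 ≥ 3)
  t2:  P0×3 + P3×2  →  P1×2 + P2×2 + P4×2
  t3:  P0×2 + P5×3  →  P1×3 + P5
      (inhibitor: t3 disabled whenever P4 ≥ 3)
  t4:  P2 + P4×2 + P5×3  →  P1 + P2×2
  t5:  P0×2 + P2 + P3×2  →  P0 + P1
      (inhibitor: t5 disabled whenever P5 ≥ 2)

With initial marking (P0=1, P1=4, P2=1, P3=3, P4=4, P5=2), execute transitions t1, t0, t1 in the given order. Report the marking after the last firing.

(P0=3, P1=4, P2=1, P3=7, P4=4, P5=2)

step 1: fire t1:  (P0=1, P1=4, P2=1, P3=3, P4=4, P5=2) → (P0=3, P1=4, P2=0, P3=4, P4=4, P5=2)
step 2: fire t0:  (P0=3, P1=4, P2=0, P3=4, P4=4, P5=2) → (P0=1, P1=4, P2=2, P3=6, P4=4, P5=2)
step 3: fire t1:  (P0=1, P1=4, P2=2, P3=6, P4=4, P5=2) → (P0=3, P1=4, P2=1, P3=7, P4=4, P5=2)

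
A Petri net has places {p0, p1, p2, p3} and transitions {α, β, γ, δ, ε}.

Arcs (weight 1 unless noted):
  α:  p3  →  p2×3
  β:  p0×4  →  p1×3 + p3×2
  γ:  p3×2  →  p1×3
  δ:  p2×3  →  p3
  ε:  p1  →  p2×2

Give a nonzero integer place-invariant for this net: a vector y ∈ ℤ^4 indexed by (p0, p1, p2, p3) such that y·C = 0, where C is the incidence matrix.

y = (p0:3, p1:2, p2:1, p3:3)

Incidence matrix C (rows=places, cols=transitions):
        α    β    γ    δ    ε
   p0   0   -4    0    0    0
   p1   0    3    3    0   -1
   p2   3    0    0   -3    2
   p3  -1    2   -2    1    0

Candidate y = [3, 2, 1, 3]; check y·C column-wise:
  col α: 3·0 + 2·0 + 1·3 + 3·-1 = 0
  col β: 3·-4 + 2·3 + 1·0 + 3·2 = 0
  col γ: 3·0 + 2·3 + 1·0 + 3·-2 = 0
  col δ: 3·0 + 2·0 + 1·-3 + 3·1 = 0
  col ε: 3·0 + 2·-1 + 1·2 + 3·0 = 0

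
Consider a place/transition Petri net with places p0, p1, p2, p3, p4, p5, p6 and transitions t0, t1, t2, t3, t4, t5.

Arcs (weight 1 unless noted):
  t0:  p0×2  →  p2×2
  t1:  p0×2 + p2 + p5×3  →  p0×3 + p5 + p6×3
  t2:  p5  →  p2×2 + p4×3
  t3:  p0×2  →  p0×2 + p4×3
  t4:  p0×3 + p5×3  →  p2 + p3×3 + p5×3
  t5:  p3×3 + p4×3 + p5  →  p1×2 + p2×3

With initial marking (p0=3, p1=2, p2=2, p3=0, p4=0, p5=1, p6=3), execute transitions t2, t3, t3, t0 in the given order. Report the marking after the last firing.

step 1: fire t2:  (p0=3, p1=2, p2=2, p3=0, p4=0, p5=1, p6=3) → (p0=3, p1=2, p2=4, p3=0, p4=3, p5=0, p6=3)
step 2: fire t3:  (p0=3, p1=2, p2=4, p3=0, p4=3, p5=0, p6=3) → (p0=3, p1=2, p2=4, p3=0, p4=6, p5=0, p6=3)
step 3: fire t3:  (p0=3, p1=2, p2=4, p3=0, p4=6, p5=0, p6=3) → (p0=3, p1=2, p2=4, p3=0, p4=9, p5=0, p6=3)
step 4: fire t0:  (p0=3, p1=2, p2=4, p3=0, p4=9, p5=0, p6=3) → (p0=1, p1=2, p2=6, p3=0, p4=9, p5=0, p6=3)

(p0=1, p1=2, p2=6, p3=0, p4=9, p5=0, p6=3)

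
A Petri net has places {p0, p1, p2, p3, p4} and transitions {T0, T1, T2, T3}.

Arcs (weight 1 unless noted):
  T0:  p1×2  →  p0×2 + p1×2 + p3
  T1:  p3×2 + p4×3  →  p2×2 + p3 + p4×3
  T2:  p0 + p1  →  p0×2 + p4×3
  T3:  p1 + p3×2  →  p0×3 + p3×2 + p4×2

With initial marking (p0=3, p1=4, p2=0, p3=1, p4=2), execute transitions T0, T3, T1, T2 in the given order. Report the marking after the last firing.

(p0=9, p1=2, p2=2, p3=1, p4=7)

step 1: fire T0:  (p0=3, p1=4, p2=0, p3=1, p4=2) → (p0=5, p1=4, p2=0, p3=2, p4=2)
step 2: fire T3:  (p0=5, p1=4, p2=0, p3=2, p4=2) → (p0=8, p1=3, p2=0, p3=2, p4=4)
step 3: fire T1:  (p0=8, p1=3, p2=0, p3=2, p4=4) → (p0=8, p1=3, p2=2, p3=1, p4=4)
step 4: fire T2:  (p0=8, p1=3, p2=2, p3=1, p4=4) → (p0=9, p1=2, p2=2, p3=1, p4=7)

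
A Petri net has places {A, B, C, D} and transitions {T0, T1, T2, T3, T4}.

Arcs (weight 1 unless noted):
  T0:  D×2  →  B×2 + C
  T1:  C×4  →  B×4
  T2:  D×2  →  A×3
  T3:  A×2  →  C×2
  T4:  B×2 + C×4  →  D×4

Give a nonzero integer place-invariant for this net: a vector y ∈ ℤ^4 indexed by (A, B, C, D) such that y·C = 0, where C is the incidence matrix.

y = (A:2, B:2, C:2, D:3)

Incidence matrix C (rows=places, cols=transitions):
       T0   T1   T2   T3   T4
    A   0    0    3   -2    0
    B   2    4    0    0   -2
    C   1   -4    0    2   -4
    D  -2    0   -2    0    4

Candidate y = [2, 2, 2, 3]; check y·C column-wise:
  col T0: 2·0 + 2·2 + 2·1 + 3·-2 = 0
  col T1: 2·0 + 2·4 + 2·-4 + 3·0 = 0
  col T2: 2·3 + 2·0 + 2·0 + 3·-2 = 0
  col T3: 2·-2 + 2·0 + 2·2 + 3·0 = 0
  col T4: 2·0 + 2·-2 + 2·-4 + 3·4 = 0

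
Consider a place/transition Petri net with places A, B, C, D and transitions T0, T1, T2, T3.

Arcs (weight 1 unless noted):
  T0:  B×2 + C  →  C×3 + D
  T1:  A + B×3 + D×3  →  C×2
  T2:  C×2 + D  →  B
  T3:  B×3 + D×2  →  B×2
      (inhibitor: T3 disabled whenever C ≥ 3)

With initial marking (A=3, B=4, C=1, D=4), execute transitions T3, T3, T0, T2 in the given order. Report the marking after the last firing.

step 1: fire T3:  (A=3, B=4, C=1, D=4) → (A=3, B=3, C=1, D=2)
step 2: fire T3:  (A=3, B=3, C=1, D=2) → (A=3, B=2, C=1, D=0)
step 3: fire T0:  (A=3, B=2, C=1, D=0) → (A=3, B=0, C=3, D=1)
step 4: fire T2:  (A=3, B=0, C=3, D=1) → (A=3, B=1, C=1, D=0)

(A=3, B=1, C=1, D=0)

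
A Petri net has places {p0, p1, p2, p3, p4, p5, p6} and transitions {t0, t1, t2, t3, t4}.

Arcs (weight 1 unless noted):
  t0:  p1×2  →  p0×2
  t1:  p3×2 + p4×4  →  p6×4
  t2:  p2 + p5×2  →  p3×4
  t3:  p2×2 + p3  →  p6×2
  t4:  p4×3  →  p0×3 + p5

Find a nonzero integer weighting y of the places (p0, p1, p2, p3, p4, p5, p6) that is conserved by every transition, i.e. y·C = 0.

Incidence matrix C (rows=places, cols=transitions):
       t0   t1   t2   t3   t4
   p0   2    0    0    0    3
   p1  -2    0    0    0    0
   p2   0    0   -1   -2    0
   p3   0   -2    4   -1    0
   p4   0   -4    0    0   -3
   p5   0    0   -2    0    1
   p6   0    4    0    2    0

Candidate y = [5, 5, 2, -4, 2, -9, 0]; check y·C column-wise:
  col t0: 5·2 + 5·-2 + 2·0 + -4·0 + 2·0 + -9·0 = 0
  col t1: 5·0 + 5·0 + 2·0 + -4·-2 + 2·-4 + -9·0 + 0·4 = 0
  col t2: 5·0 + 5·0 + 2·-1 + -4·4 + 2·0 + -9·-2 = 0
  col t3: 5·0 + 5·0 + 2·-2 + -4·-1 + 2·0 + -9·0 + 0·2 = 0
  col t4: 5·3 + 5·0 + 2·0 + -4·0 + 2·-3 + -9·1 = 0

y = (p0:5, p1:5, p2:2, p3:-4, p4:2, p5:-9, p6:0)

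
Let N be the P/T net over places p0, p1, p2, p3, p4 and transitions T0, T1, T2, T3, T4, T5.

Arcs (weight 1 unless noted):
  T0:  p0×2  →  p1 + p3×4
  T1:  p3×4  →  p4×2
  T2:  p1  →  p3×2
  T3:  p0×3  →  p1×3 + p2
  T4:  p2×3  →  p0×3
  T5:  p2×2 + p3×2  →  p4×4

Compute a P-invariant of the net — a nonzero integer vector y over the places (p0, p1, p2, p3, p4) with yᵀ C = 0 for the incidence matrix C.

Incidence matrix C (rows=places, cols=transitions):
       T0   T1   T2   T3   T4   T5
   p0  -2    0    0   -3    3    0
   p1   1    0   -1    3    0    0
   p2   0    0    0    1   -3   -2
   p3   4   -4    2    0    0   -2
   p4   0    2    0    0    0    4

Candidate y = [3, 2, 3, 1, 2]; check y·C column-wise:
  col T0: 3·-2 + 2·1 + 3·0 + 1·4 + 2·0 = 0
  col T1: 3·0 + 2·0 + 3·0 + 1·-4 + 2·2 = 0
  col T2: 3·0 + 2·-1 + 3·0 + 1·2 + 2·0 = 0
  col T3: 3·-3 + 2·3 + 3·1 + 1·0 + 2·0 = 0
  col T4: 3·3 + 2·0 + 3·-3 + 1·0 + 2·0 = 0
  col T5: 3·0 + 2·0 + 3·-2 + 1·-2 + 2·4 = 0

y = (p0:3, p1:2, p2:3, p3:1, p4:2)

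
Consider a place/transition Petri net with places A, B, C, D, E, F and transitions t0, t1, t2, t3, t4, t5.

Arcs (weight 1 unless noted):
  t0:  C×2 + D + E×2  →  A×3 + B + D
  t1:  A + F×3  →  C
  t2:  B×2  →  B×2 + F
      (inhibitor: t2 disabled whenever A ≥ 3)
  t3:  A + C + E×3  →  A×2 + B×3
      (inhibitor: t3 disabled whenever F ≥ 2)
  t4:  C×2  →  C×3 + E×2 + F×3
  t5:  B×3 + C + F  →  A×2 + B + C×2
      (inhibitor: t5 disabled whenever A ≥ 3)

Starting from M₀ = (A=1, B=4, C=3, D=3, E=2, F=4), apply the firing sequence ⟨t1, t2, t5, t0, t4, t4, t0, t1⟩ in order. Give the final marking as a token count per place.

(A=7, B=4, C=4, D=3, E=2, F=4)

step 1: fire t1:  (A=1, B=4, C=3, D=3, E=2, F=4) → (A=0, B=4, C=4, D=3, E=2, F=1)
step 2: fire t2:  (A=0, B=4, C=4, D=3, E=2, F=1) → (A=0, B=4, C=4, D=3, E=2, F=2)
step 3: fire t5:  (A=0, B=4, C=4, D=3, E=2, F=2) → (A=2, B=2, C=5, D=3, E=2, F=1)
step 4: fire t0:  (A=2, B=2, C=5, D=3, E=2, F=1) → (A=5, B=3, C=3, D=3, E=0, F=1)
step 5: fire t4:  (A=5, B=3, C=3, D=3, E=0, F=1) → (A=5, B=3, C=4, D=3, E=2, F=4)
step 6: fire t4:  (A=5, B=3, C=4, D=3, E=2, F=4) → (A=5, B=3, C=5, D=3, E=4, F=7)
step 7: fire t0:  (A=5, B=3, C=5, D=3, E=4, F=7) → (A=8, B=4, C=3, D=3, E=2, F=7)
step 8: fire t1:  (A=8, B=4, C=3, D=3, E=2, F=7) → (A=7, B=4, C=4, D=3, E=2, F=4)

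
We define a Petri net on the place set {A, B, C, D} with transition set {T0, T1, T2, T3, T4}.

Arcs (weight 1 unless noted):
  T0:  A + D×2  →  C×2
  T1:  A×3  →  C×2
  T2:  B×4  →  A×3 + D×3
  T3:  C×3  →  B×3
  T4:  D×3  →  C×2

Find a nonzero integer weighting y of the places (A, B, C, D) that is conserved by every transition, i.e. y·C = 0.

y = (A:2, B:3, C:3, D:2)

Incidence matrix C (rows=places, cols=transitions):
       T0   T1   T2   T3   T4
    A  -1   -3    3    0    0
    B   0    0   -4    3    0
    C   2    2    0   -3    2
    D  -2    0    3    0   -3

Candidate y = [2, 3, 3, 2]; check y·C column-wise:
  col T0: 2·-1 + 3·0 + 3·2 + 2·-2 = 0
  col T1: 2·-3 + 3·0 + 3·2 + 2·0 = 0
  col T2: 2·3 + 3·-4 + 3·0 + 2·3 = 0
  col T3: 2·0 + 3·3 + 3·-3 + 2·0 = 0
  col T4: 2·0 + 3·0 + 3·2 + 2·-3 = 0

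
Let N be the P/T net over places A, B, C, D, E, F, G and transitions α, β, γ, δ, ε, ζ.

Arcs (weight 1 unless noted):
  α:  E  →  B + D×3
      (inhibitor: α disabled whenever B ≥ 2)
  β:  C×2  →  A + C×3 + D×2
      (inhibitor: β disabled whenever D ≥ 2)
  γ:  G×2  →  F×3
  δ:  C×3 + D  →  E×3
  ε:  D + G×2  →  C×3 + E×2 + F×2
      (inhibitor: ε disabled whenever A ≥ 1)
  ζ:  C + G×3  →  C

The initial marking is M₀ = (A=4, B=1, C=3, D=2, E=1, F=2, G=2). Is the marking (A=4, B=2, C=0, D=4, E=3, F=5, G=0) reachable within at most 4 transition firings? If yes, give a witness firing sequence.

YES — reachable via ⟨α, γ, δ⟩ (3 firings)

step 1: fire α:  (A=4, B=1, C=3, D=2, E=1, F=2, G=2) → (A=4, B=2, C=3, D=5, E=0, F=2, G=2)
step 2: fire γ:  (A=4, B=2, C=3, D=5, E=0, F=2, G=2) → (A=4, B=2, C=3, D=5, E=0, F=5, G=0)
step 3: fire δ:  (A=4, B=2, C=3, D=5, E=0, F=5, G=0) → (A=4, B=2, C=0, D=4, E=3, F=5, G=0)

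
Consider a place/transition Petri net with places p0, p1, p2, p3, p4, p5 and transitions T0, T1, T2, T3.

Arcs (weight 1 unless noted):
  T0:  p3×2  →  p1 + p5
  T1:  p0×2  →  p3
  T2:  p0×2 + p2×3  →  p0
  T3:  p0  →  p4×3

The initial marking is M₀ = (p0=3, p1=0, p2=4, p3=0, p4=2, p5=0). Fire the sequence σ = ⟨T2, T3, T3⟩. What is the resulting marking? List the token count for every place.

(p0=0, p1=0, p2=1, p3=0, p4=8, p5=0)

step 1: fire T2:  (p0=3, p1=0, p2=4, p3=0, p4=2, p5=0) → (p0=2, p1=0, p2=1, p3=0, p4=2, p5=0)
step 2: fire T3:  (p0=2, p1=0, p2=1, p3=0, p4=2, p5=0) → (p0=1, p1=0, p2=1, p3=0, p4=5, p5=0)
step 3: fire T3:  (p0=1, p1=0, p2=1, p3=0, p4=5, p5=0) → (p0=0, p1=0, p2=1, p3=0, p4=8, p5=0)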